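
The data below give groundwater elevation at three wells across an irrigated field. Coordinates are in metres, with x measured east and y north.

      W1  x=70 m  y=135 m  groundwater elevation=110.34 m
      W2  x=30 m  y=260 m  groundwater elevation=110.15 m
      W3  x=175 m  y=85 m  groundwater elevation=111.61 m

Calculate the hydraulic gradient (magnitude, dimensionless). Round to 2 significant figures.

Taking W1 as reference: W2−W1 = (-40, 125, -0.19); W3−W1 = (105, -50, +1.27).
Solve a·Δx + b·Δy = Δh: det = (-40)·(-50) − 105·125 = -11125.
∂h/∂x = [(-0.19)·(-50) − (+1.27)·125] / -11125 = +0.01342
∂h/∂y = [(-40)·(+1.27) − 105·(-0.19)] / -11125 = +0.002773
|∇h| = √(0.01342² + 0.002773²) = 0.0137

0.014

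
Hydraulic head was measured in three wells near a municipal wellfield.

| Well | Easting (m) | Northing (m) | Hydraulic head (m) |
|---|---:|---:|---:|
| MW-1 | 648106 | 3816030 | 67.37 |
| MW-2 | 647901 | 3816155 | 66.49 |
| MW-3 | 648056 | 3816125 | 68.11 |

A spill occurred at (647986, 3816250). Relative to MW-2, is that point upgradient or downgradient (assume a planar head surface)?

With h = a·x + b·y + c and MW-1 as origin, the differences give:
  (-205)·a + 125·b = -0.88
  (-50)·a + 95·b = +0.74
Eliminate b (×95 and ×125, subtract): -13225·a = -176.100 → a = ∂h/∂x = +0.01332
Back-substitute: b = ∂h/∂y = +0.01480.
Head at (647986, 3816250) = 67.37 + (+0.01332)·(-120) + (+0.01480)·(220) = 69.03 m.
That is higher than the 66.49 m at MW-2, so the point is upgradient.

upgradient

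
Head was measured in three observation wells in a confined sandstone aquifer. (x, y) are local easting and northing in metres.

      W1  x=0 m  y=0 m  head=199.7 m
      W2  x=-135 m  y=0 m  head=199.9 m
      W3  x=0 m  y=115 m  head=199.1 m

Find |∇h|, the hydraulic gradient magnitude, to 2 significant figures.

0.0054

∂h/∂x = (199.9 − 199.7) / (-135 − 0) = -0.001481
∂h/∂y = (199.1 − 199.7) / (115 − 0) = -0.005217
|∇h| = √(-0.001481² + -0.005217²) = 0.005423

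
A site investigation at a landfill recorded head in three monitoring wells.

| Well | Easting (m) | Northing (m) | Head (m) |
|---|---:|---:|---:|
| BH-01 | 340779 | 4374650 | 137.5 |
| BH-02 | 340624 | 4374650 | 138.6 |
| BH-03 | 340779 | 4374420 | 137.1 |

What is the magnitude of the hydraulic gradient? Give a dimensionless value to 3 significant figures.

0.00731

∂h/∂x = (138.6 − 137.5) / (340624 − 340779) = -0.007097
∂h/∂y = (137.1 − 137.5) / (4374420 − 4374650) = +0.001739
|∇h| = √(-0.007097² + 0.001739²) = 0.007307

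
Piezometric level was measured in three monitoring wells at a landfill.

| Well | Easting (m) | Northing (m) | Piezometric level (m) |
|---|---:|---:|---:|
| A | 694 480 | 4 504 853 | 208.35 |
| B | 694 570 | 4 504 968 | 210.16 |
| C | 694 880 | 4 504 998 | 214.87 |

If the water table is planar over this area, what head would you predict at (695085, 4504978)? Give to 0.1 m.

217.8 m

Taking A as reference: B−A = (90, 115, +1.81); C−A = (400, 145, +6.52).
Solve a·Δx + b·Δy = Δh: det = 90·145 − 400·115 = -32950.
∂h/∂x = [(+1.81)·145 − (+6.52)·115] / -32950 = +0.01479
∂h/∂y = [90·(+6.52) − 400·(+1.81)] / -32950 = +0.004164
h(695085, 4504978) = 208.35 + (+0.01479)·(605) + (+0.004164)·(125) = 208.35 +8.948 +0.520 = 217.819 m.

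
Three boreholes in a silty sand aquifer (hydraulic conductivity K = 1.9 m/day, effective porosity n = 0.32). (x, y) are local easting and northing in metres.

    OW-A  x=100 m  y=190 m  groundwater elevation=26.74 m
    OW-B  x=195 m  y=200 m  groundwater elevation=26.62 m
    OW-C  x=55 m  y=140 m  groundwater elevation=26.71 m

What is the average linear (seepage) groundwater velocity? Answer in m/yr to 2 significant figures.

5.2 m/yr

Differences from OW-A: to OW-B (Δx, Δy, Δh) = (95, 10, -0.12); to OW-C = (-45, -50, -0.03).
Determinant of the coordinate differences = 95·(-50) − (-45)·10 = -4300.
∂h/∂x = [(-0.12)·(-50) − (-0.03)·10] / -4300 = -0.001465
∂h/∂y = [95·(-0.03) − (-45)·(-0.12)] / -4300 = +0.001919
|∇h| = √(-0.001465² + 0.001919²) = 0.002414
Seepage velocity v = K·i/n = 1.9 × 0.002414 / 0.32 = 0.01433 m/day = 5.234 m/yr.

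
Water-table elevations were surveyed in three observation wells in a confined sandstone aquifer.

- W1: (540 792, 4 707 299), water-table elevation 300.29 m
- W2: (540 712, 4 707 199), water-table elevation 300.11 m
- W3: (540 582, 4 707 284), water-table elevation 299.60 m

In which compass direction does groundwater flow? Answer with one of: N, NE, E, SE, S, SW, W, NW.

With h = a·x + b·y + c and W1 as origin, the differences give:
  (-80)·a + (-100)·b = -0.18
  (-210)·a + (-15)·b = -0.69
Eliminate b (×(-15) and ×(-100), subtract): -19800·a = -66.300 → a = ∂h/∂x = +0.003348
Back-substitute: b = ∂h/∂y = -0.0008788.
Flow = −∇h = (-0.003348 east, +0.0008788 north), which points west.

W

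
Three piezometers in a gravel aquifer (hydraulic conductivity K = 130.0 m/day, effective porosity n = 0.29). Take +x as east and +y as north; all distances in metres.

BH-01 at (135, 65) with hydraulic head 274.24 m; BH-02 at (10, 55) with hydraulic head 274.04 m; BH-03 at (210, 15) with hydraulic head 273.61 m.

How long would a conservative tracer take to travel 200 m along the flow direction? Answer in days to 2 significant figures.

With h = a·x + b·y + c and BH-01 as origin, the differences give:
  (-125)·a + (-10)·b = -0.20
  75·a + (-50)·b = -0.63
Eliminate b (×(-50) and ×(-10), subtract): 7000·a = 3.700 → a = ∂h/∂x = +0.0005286
Back-substitute: b = ∂h/∂y = +0.01339.
|∇h| = √(0.0005286² + 0.01339²) = 0.0134
Seepage velocity v = K·i/n = 130.0 × 0.0134 / 0.29 = 6.007 m/day.
t = 200 / 6.007 = 33.29 days.

33 days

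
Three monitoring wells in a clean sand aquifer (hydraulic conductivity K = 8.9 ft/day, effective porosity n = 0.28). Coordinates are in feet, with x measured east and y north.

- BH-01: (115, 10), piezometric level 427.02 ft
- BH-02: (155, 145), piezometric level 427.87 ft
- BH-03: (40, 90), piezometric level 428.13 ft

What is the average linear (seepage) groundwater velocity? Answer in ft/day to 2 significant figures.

With h = a·x + b·y + c and BH-01 as origin, the differences give:
  40·a + 135·b = +0.85
  (-75)·a + 80·b = +1.11
Eliminate b (×80 and ×135, subtract): 13325·a = -81.850 → a = ∂h/∂x = -0.006143
Back-substitute: b = ∂h/∂y = +0.008116.
|∇h| = √(-0.006143² + 0.008116²) = 0.01018
Seepage velocity v = K·i/n = 8.9 × 0.01018 / 0.28 = 0.3236 ft/day.

0.32 ft/day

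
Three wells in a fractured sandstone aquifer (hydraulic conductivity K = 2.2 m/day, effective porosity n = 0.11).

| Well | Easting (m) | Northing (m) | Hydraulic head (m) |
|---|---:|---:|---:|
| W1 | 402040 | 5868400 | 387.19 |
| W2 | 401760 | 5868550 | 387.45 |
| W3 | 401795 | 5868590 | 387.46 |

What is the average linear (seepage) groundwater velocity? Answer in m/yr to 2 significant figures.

6.6 m/yr

Taking W1 as reference: W2−W1 = (-280, 150, +0.26); W3−W1 = (-245, 190, +0.27).
Solve a·Δx + b·Δy = Δh: det = (-280)·190 − (-245)·150 = -16450.
∂h/∂x = [(+0.26)·190 − (+0.27)·150] / -16450 = -0.0005410
∂h/∂y = [(-280)·(+0.27) − (-245)·(+0.26)] / -16450 = +0.0007234
|∇h| = √(-0.0005410² + 0.0007234²) = 0.0009033
Seepage velocity v = K·i/n = 2.2 × 0.0009033 / 0.11 = 0.01807 m/day = 6.6 m/yr.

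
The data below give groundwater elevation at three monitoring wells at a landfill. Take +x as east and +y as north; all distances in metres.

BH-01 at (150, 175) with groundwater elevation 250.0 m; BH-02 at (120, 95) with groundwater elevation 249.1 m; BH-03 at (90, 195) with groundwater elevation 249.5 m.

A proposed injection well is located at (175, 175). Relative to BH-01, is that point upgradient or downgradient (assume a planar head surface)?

upgradient

Three-point gradient (reference BH-01): Δ to BH-02 = (-30, -80, -0.9), Δ to BH-03 = (-60, 20, -0.5).
∂h/∂x = +0.01074, ∂h/∂y = +0.007222 (det = -5400).
Head at (175, 175) = 250.0 + (+0.01074)·(25) + (+0.007222)·(0) = 250.27 m.
That is higher than the 250.0 m at BH-01, so the point is upgradient.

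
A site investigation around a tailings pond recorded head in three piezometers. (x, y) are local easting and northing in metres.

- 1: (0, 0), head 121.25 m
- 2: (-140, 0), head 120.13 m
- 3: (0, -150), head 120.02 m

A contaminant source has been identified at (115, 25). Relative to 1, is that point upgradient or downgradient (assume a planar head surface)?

upgradient

∂h/∂x = (120.13 − 121.25) / (-140 − 0) = +0.008000
∂h/∂y = (120.02 − 121.25) / (-150 − 0) = +0.008200
Head at (115, 25) = 121.25 + (+0.008000)·(115) + (+0.008200)·(25) = 122.38 m.
That is higher than the 121.25 m at 1, so the point is upgradient.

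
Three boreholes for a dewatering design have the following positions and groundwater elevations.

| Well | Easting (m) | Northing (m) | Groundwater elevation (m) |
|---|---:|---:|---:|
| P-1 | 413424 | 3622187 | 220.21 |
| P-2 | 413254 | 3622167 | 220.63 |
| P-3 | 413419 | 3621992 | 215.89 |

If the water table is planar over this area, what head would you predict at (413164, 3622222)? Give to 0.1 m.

222.3 m

Three-point gradient (reference P-1): Δ to P-2 = (-170, -20, +0.42), Δ to P-3 = (-5, -195, -4.32).
∂h/∂x = -0.005092, ∂h/∂y = +0.02228 (det = 33050).
h(413164, 3622222) = 220.21 + (-0.005092)·(-260) + (+0.02228)·(35) = 220.21 +1.324 +0.780 = 222.314 m.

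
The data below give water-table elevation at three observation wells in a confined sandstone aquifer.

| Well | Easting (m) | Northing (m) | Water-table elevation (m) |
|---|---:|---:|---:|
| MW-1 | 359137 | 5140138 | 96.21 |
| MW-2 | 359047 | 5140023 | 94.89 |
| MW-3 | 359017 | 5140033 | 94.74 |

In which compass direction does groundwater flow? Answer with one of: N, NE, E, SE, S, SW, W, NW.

SW

Differences from MW-1: to MW-2 (Δx, Δy, Δh) = (-90, -115, -1.32); to MW-3 = (-120, -105, -1.47).
Determinant of the coordinate differences = (-90)·(-105) − (-120)·(-115) = -4350.
∂h/∂x = [(-1.32)·(-105) − (-1.47)·(-115)] / -4350 = +0.007000
∂h/∂y = [(-90)·(-1.47) − (-120)·(-1.32)] / -4350 = +0.006000
Flow = −∇h = (-0.007000 east, -0.006000 north), which points southwest.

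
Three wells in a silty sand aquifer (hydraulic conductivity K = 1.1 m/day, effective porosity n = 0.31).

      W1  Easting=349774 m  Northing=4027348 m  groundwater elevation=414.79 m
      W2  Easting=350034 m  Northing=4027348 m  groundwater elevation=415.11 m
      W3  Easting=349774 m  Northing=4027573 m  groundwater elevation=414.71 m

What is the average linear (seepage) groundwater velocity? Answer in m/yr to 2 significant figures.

∂h/∂x = (415.11 − 414.79) / (350034 − 349774) = +0.001231
∂h/∂y = (414.71 − 414.79) / (4027573 − 4027348) = -0.0003556
|∇h| = √(0.001231² + -0.0003556²) = 0.001281
Seepage velocity v = K·i/n = 1.1 × 0.001281 / 0.31 = 0.004545 m/day = 1.66 m/yr.

1.7 m/yr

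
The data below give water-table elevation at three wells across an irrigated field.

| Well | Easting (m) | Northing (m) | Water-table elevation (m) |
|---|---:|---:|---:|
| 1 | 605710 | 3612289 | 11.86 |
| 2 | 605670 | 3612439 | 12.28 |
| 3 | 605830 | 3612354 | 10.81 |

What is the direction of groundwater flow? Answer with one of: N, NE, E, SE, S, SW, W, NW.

E

Taking 1 as reference: 2−1 = (-40, 150, +0.42); 3−1 = (120, 65, -1.05).
Determinant of the coordinate differences = (-40)·65 − 120·150 = -20600.
∂h/∂x = [(+0.42)·65 − (-1.05)·150] / -20600 = -0.008971
∂h/∂y = [(-40)·(-1.05) − 120·(+0.42)] / -20600 = +0.0004078
Flow = −∇h = (+0.008971 east, -0.0004078 north), which points east.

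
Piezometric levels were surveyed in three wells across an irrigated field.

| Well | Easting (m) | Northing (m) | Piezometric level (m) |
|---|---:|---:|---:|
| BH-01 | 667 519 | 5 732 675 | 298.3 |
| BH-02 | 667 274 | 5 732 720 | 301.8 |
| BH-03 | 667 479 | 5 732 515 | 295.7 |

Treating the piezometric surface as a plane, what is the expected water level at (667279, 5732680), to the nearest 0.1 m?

301.0 m

Three-point gradient (reference BH-01): Δ to BH-02 = (-245, 45, +3.5), Δ to BH-03 = (-40, -160, -2.6).
∂h/∂x = -0.01080, ∂h/∂y = +0.01895 (det = 41000).
h(667279, 5732680) = 298.3 + (-0.01080)·(-240) + (+0.01895)·(5) = 298.3 +2.593 +0.095 = 300.988 m.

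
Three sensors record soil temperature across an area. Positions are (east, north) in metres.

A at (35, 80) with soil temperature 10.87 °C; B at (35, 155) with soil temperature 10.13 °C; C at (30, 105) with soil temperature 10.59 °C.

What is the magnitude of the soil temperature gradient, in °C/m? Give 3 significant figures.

With T = a·x + b·y + c and A as origin, the differences give:
  0·a + 75·b = -0.74
  (-5)·a + 25·b = -0.28
Eliminate b (×25 and ×75, subtract): 375·a = 2.500 → a = ∂T/∂x = +0.006667
Back-substitute: b = ∂T/∂y = -0.009867.
|∇f| = √(0.006667² + -0.009867²) = 0.01191 °C/m

0.0119 °C/m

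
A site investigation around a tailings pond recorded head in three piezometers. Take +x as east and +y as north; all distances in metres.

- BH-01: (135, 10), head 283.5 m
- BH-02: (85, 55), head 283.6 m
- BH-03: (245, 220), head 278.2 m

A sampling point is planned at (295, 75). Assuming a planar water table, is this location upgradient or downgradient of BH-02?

downgradient

Differences from BH-01: to BH-02 (Δx, Δy, Δh) = (-50, 45, +0.1); to BH-03 = (110, 210, -5.3).
Solve a·Δx + b·Δy = Δh: det = (-50)·210 − 110·45 = -15450.
∂h/∂x = [(+0.1)·210 − (-5.3)·45] / -15450 = -0.01680
∂h/∂y = [(-50)·(-5.3) − 110·(+0.1)] / -15450 = -0.01644
Head at (295, 75) = 283.5 + (-0.01680)·(160) + (-0.01644)·(65) = 279.74 m.
That is lower than the 283.6 m at BH-02, so the point is downgradient.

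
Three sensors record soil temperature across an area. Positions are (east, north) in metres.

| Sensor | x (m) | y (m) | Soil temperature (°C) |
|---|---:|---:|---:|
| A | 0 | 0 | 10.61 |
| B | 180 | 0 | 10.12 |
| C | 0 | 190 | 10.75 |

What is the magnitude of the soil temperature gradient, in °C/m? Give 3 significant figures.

0.00282 °C/m

∂T/∂x = (10.12 − 10.61) / (180 − 0) = -0.002722
∂T/∂y = (10.75 − 10.61) / (190 − 0) = +0.0007368
|∇f| = √(-0.002722² + 0.0007368²) = 0.00282 °C/m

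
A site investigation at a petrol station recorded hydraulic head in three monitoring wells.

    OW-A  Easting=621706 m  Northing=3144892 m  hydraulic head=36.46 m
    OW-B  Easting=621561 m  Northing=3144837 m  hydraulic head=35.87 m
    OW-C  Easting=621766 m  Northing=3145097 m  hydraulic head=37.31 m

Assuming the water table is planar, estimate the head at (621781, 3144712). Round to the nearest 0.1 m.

With h = a·x + b·y + c and OW-A as origin, the differences give:
  (-145)·a + (-55)·b = -0.59
  60·a + 205·b = +0.85
Eliminate b (×205 and ×(-55), subtract): -26425·a = -74.200 → a = ∂h/∂x = +0.002808
Back-substitute: b = ∂h/∂y = +0.003325.
h(621781, 3144712) = 36.46 + (+0.002808)·(75) + (+0.003325)·(-180) = 36.46 +0.211 -0.598 = 36.072 m.

36.1 m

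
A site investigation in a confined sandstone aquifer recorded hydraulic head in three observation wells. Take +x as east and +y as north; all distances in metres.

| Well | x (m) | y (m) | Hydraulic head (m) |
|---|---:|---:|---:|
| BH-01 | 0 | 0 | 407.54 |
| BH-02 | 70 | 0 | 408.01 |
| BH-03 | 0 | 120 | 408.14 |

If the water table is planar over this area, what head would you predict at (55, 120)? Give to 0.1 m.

∂h/∂x = (408.01 − 407.54) / (70 − 0) = +0.006714
∂h/∂y = (408.14 − 407.54) / (120 − 0) = +0.005000
h(55, 120) = 407.54 + (+0.006714)·(55) + (+0.005000)·(120) = 407.54 +0.369 +0.600 = 408.509 m.

408.5 m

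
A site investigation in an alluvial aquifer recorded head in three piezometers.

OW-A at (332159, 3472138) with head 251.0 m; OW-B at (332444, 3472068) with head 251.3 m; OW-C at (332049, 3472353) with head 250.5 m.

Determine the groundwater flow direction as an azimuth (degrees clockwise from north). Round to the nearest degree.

345°

With h = a·x + b·y + c and OW-A as origin, the differences give:
  285·a + (-70)·b = +0.3
  (-110)·a + 215·b = -0.5
Eliminate b (×215 and ×(-70), subtract): 53575·a = 29.50 → a = ∂h/∂x = +0.0005506
Back-substitute: b = ∂h/∂y = -0.002044.
Flow direction (−∇h) has components (-0.0005506 E, +0.002044 N).
Azimuth = atan2(E, N) = atan2(-0.0005506, +0.002044) = 344.9° ≈ 345°.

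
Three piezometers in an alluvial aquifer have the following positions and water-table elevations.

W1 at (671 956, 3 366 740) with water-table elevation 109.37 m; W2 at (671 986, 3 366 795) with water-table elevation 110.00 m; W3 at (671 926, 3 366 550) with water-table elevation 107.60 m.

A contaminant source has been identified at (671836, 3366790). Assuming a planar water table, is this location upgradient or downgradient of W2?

downgradient

Taking W1 as reference: W2−W1 = (30, 55, +0.63); W3−W1 = (-30, -190, -1.77).
Determinant of the coordinate differences = 30·(-190) − (-30)·55 = -4050.
∂h/∂x = [(+0.63)·(-190) − (-1.77)·55] / -4050 = +0.005519
∂h/∂y = [30·(-1.77) − (-30)·(+0.63)] / -4050 = +0.008444
Head at (671836, 3366790) = 109.37 + (+0.005519)·(-120) + (+0.008444)·(50) = 109.13 m.
That is lower than the 110.00 m at W2, so the point is downgradient.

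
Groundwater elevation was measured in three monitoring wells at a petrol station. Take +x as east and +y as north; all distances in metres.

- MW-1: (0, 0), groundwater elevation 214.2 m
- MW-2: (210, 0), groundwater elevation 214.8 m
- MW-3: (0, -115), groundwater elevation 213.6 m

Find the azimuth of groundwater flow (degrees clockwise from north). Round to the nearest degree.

∂h/∂x = (214.8 − 214.2) / (210 − 0) = +0.002857
∂h/∂y = (213.6 − 214.2) / (-115 − 0) = +0.005217
Flow direction (−∇h) has components (-0.002857 E, -0.005217 N).
Azimuth = atan2(E, N) = atan2(-0.002857, -0.005217) = 208.7° ≈ 209°.

209°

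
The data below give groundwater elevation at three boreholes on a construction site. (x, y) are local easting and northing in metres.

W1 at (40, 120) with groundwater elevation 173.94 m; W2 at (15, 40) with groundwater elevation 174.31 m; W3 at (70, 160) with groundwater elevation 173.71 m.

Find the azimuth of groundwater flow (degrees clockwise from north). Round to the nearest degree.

Differences from W1: to W2 (Δx, Δy, Δh) = (-25, -80, +0.37); to W3 = (30, 40, -0.23).
Determinant of the coordinate differences = (-25)·40 − 30·(-80) = 1400.
∂h/∂x = [(+0.37)·40 − (-0.23)·(-80)] / 1400 = -0.002571
∂h/∂y = [(-25)·(-0.23) − 30·(+0.37)] / 1400 = -0.003821
Flow direction (−∇h) has components (+0.002571 E, +0.003821 N).
Azimuth = atan2(E, N) = atan2(+0.002571, +0.003821) = 33.9° ≈ 034°.

034°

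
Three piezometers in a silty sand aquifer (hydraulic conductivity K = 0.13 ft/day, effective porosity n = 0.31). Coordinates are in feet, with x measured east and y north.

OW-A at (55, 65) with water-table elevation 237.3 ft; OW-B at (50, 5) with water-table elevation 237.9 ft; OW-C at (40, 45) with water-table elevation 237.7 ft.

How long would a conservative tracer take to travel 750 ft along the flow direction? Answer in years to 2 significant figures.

Taking OW-A as reference: OW-B−OW-A = (-5, -60, +0.6); OW-C−OW-A = (-15, -20, +0.4).
Determinant of the coordinate differences = (-5)·(-20) − (-15)·(-60) = -800.
∂h/∂x = [(+0.6)·(-20) − (+0.4)·(-60)] / -800 = -0.01500
∂h/∂y = [(-5)·(+0.4) − (-15)·(+0.6)] / -800 = -0.008750
|∇h| = √(-0.01500² + -0.008750²) = 0.01737
Seepage velocity v = K·i/n = 0.13 × 0.01737 / 0.31 = 0.007284 ft/day.
t = 750 / 0.007284 = 1.03e+05 days = 282 years.

280 years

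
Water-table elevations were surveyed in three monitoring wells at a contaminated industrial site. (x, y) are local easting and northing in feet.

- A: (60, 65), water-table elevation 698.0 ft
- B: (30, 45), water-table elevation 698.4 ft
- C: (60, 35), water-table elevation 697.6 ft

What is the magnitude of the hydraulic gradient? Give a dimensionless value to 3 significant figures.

With h = a·x + b·y + c and A as origin, the differences give:
  (-30)·a + (-20)·b = +0.4
  0·a + (-30)·b = -0.4
Eliminate b (×(-30) and ×(-20), subtract): 900·a = -20.00 → a = ∂h/∂x = -0.02222
Back-substitute: b = ∂h/∂y = +0.01333.
|∇h| = √(-0.02222² + 0.01333²) = 0.02591

0.0259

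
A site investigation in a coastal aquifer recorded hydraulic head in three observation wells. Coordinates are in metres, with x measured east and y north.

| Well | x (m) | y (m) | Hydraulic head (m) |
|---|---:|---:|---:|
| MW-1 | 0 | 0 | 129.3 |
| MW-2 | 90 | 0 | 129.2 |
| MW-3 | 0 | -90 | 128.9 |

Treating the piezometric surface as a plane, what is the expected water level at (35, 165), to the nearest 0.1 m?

130.0 m

∂h/∂x = (129.2 − 129.3) / (90 − 0) = -0.001111
∂h/∂y = (128.9 − 129.3) / (-90 − 0) = +0.004444
h(35, 165) = 129.3 + (-0.001111)·(35) + (+0.004444)·(165) = 129.3 -0.039 +0.733 = 129.994 m.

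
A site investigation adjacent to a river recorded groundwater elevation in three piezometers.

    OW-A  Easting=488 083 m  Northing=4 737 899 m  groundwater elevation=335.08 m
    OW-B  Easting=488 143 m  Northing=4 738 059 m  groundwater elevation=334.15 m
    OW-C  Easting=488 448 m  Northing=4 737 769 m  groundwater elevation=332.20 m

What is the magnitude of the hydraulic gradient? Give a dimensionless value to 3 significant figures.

With h = a·x + b·y + c and OW-A as origin, the differences give:
  60·a + 160·b = -0.93
  365·a + (-130)·b = -2.88
Eliminate b (×(-130) and ×160, subtract): -66200·a = 581.700 → a = ∂h/∂x = -0.008787
Back-substitute: b = ∂h/∂y = -0.002517.
|∇h| = √(-0.008787² + -0.002517²) = 0.00914

0.00914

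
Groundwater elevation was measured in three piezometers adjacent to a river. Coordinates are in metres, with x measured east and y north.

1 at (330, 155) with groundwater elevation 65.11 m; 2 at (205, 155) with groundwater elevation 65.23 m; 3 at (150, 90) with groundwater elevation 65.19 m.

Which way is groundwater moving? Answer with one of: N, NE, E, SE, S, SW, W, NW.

SE

Differences from 1: to 2 (Δx, Δy, Δh) = (-125, 0, +0.12); to 3 = (-180, -65, +0.08).
Determinant of the coordinate differences = (-125)·(-65) − (-180)·0 = 8125.
∂h/∂x = [(+0.12)·(-65) − (+0.08)·0] / 8125 = -0.0009600
∂h/∂y = [(-125)·(+0.08) − (-180)·(+0.12)] / 8125 = +0.001428
Flow = −∇h = (+0.0009600 east, -0.001428 north), which points southeast.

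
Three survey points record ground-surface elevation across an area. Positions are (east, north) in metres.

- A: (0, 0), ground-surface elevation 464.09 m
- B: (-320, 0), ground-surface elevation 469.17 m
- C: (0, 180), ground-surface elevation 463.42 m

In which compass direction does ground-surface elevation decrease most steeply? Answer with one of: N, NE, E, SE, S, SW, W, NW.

E

∂z/∂x = (469.17 − 464.09) / (-320 − 0) = -0.01588
∂z/∂y = (463.42 − 464.09) / (180 − 0) = -0.003722
Steepest decrease is along −∇f = (+0.01588 E, +0.003722 N) → east.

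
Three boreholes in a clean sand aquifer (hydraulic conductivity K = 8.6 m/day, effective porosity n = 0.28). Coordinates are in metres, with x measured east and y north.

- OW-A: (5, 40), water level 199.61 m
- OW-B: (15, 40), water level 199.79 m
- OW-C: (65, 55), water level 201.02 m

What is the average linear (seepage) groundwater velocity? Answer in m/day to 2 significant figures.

0.87 m/day

With h = a·x + b·y + c and OW-A as origin, the differences give:
  10·a + 0·b = +0.18
  60·a + 15·b = +1.41
Eliminate b (×15 and ×0, subtract): 150·a = 2.700 → a = ∂h/∂x = +0.01800
Back-substitute: b = ∂h/∂y = +0.02200.
|∇h| = √(0.01800² + 0.02200²) = 0.02843
Seepage velocity v = K·i/n = 8.6 × 0.02843 / 0.28 = 0.8732 m/day.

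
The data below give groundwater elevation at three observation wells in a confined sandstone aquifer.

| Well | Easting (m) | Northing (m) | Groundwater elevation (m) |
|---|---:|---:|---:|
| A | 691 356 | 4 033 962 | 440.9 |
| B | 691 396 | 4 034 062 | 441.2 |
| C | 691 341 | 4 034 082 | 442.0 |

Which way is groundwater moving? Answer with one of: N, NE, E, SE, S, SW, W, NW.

Three-point gradient (reference A): Δ to B = (40, 100, +0.3), Δ to C = (-15, 120, +1.1).
∂h/∂x = -0.01175, ∂h/∂y = +0.007698 (det = 6300).
Flow = −∇h = (+0.01175 east, -0.007698 north), which points southeast.

SE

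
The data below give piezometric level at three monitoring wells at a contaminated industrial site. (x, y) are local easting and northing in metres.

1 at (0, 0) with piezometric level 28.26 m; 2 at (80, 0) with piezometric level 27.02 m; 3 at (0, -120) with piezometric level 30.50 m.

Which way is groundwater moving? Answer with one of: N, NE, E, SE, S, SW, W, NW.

NE

∂h/∂x = (27.02 − 28.26) / (80 − 0) = -0.01550
∂h/∂y = (30.50 − 28.26) / (-120 − 0) = -0.01867
Flow = −∇h = (+0.01550 east, +0.01867 north), which points northeast.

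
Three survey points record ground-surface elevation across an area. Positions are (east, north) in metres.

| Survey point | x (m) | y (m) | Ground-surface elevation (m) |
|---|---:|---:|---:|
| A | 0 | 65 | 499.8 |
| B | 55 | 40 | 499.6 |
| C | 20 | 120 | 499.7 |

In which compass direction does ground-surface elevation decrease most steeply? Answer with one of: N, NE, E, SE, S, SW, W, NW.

Differences from A: to B (Δx, Δy, Δh) = (55, -25, -0.2); to C = (20, 55, -0.1).
Solve a·Δx + b·Δy = Δz: det = 55·55 − 20·(-25) = 3525.
∂z/∂x = [(-0.2)·55 − (-0.1)·(-25)] / 3525 = -0.003830
∂z/∂y = [55·(-0.1) − 20·(-0.2)] / 3525 = -0.0004255
Steepest decrease is along −∇f = (+0.003830 E, +0.0004255 N) → east.

E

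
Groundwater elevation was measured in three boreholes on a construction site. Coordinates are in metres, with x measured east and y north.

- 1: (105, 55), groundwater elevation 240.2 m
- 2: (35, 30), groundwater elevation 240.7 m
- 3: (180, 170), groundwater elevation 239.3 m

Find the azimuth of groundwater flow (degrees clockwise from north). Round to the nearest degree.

Taking 1 as reference: 2−1 = (-70, -25, +0.5); 3−1 = (75, 115, -0.9).
Solve a·Δx + b·Δy = Δh: det = (-70)·115 − 75·(-25) = -6175.
∂h/∂x = [(+0.5)·115 − (-0.9)·(-25)] / -6175 = -0.005668
∂h/∂y = [(-70)·(-0.9) − 75·(+0.5)] / -6175 = -0.004130
Flow direction (−∇h) has components (+0.005668 E, +0.004130 N).
Azimuth = atan2(E, N) = atan2(+0.005668, +0.004130) = 53.9° ≈ 054°.

054°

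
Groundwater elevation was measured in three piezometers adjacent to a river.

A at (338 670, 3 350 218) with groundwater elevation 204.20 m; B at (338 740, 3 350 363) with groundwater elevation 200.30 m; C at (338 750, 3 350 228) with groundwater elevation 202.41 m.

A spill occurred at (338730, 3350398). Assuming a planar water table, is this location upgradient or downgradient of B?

Differences from A: to B (Δx, Δy, Δh) = (70, 145, -3.90); to C = (80, 10, -1.79).
Determinant of the coordinate differences = 70·10 − 80·145 = -10900.
∂h/∂x = [(-3.90)·10 − (-1.79)·145] / -10900 = -0.02023
∂h/∂y = [70·(-1.79) − 80·(-3.90)] / -10900 = -0.01713
Head at (338730, 3350398) = 204.20 + (-0.02023)·(60) + (-0.01713)·(180) = 199.90 m.
That is lower than the 200.30 m at B, so the point is downgradient.

downgradient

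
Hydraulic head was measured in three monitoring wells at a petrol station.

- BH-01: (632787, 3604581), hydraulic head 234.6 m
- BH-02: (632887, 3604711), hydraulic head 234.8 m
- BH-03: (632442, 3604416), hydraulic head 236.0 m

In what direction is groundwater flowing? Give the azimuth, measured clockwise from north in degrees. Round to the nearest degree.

With h = a·x + b·y + c and BH-01 as origin, the differences give:
  100·a + 130·b = +0.2
  (-345)·a + (-165)·b = +1.4
Eliminate b (×(-165) and ×130, subtract): 28350·a = -215.00 → a = ∂h/∂x = -0.007584
Back-substitute: b = ∂h/∂y = +0.007372.
Flow direction (−∇h) has components (+0.007584 E, -0.007372 N).
Azimuth = atan2(E, N) = atan2(+0.007584, -0.007372) = 134.2° ≈ 134°.

134°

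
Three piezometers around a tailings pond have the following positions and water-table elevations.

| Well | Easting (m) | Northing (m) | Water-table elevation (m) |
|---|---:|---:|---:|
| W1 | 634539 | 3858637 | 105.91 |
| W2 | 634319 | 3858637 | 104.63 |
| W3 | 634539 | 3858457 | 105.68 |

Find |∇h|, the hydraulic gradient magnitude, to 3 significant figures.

∂h/∂x = (104.63 − 105.91) / (634319 − 634539) = +0.005818
∂h/∂y = (105.68 − 105.91) / (3858457 − 3858637) = +0.001278
|∇h| = √(0.005818² + 0.001278²) = 0.005957

0.00596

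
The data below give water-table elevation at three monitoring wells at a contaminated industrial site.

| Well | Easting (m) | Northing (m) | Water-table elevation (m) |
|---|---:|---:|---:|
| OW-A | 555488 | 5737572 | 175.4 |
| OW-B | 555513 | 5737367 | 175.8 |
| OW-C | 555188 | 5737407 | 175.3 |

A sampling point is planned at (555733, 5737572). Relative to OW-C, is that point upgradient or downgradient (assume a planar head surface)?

Taking OW-A as reference: OW-B−OW-A = (25, -205, +0.4); OW-C−OW-A = (-300, -165, -0.1).
Determinant of the coordinate differences = 25·(-165) − (-300)·(-205) = -65625.
∂h/∂x = [(+0.4)·(-165) − (-0.1)·(-205)] / -65625 = +0.001318
∂h/∂y = [25·(-0.1) − (-300)·(+0.4)] / -65625 = -0.001790
Head at (555733, 5737572) = 175.4 + (+0.001318)·(245) + (-0.001790)·(0) = 175.72 m.
That is higher than the 175.3 m at OW-C, so the point is upgradient.

upgradient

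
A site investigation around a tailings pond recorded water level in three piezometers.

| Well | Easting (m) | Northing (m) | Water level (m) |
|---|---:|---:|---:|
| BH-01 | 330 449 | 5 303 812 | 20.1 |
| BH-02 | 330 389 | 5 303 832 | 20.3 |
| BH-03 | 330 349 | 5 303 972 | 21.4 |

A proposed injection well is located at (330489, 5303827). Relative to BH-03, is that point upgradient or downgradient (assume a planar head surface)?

downgradient

With h = a·x + b·y + c and BH-01 as origin, the differences give:
  (-60)·a + 20·b = +0.2
  (-100)·a + 160·b = +1.3
Eliminate b (×160 and ×20, subtract): -7600·a = 6.00 → a = ∂h/∂x = -0.0007895
Back-substitute: b = ∂h/∂y = +0.007632.
Head at (330489, 5303827) = 20.1 + (-0.0007895)·(40) + (+0.007632)·(15) = 20.18 m.
That is lower than the 21.4 m at BH-03, so the point is downgradient.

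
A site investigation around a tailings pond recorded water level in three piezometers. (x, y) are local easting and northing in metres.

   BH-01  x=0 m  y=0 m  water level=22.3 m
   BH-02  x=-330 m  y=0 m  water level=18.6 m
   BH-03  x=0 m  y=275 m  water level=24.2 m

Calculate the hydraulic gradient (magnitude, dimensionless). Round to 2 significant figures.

0.013

∂h/∂x = (18.6 − 22.3) / (-330 − 0) = +0.01121
∂h/∂y = (24.2 − 22.3) / (275 − 0) = +0.006909
|∇h| = √(0.01121² + 0.006909²) = 0.01317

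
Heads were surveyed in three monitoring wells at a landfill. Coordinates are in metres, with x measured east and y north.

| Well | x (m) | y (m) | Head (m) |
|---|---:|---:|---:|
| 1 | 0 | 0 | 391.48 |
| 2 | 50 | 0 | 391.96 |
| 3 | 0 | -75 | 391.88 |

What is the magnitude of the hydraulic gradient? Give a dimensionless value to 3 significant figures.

0.0110

∂h/∂x = (391.96 − 391.48) / (50 − 0) = +0.009600
∂h/∂y = (391.88 − 391.48) / (-75 − 0) = -0.005333
|∇h| = √(0.009600² + -0.005333²) = 0.01098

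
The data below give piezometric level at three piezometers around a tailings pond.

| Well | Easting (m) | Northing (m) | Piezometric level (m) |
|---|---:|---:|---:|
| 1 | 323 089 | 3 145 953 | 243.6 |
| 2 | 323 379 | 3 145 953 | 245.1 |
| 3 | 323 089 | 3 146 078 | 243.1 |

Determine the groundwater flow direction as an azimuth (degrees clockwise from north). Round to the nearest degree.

∂h/∂x = (245.1 − 243.6) / (323379 − 323089) = +0.005172
∂h/∂y = (243.1 − 243.6) / (3146078 − 3145953) = -0.004000
Flow direction (−∇h) has components (-0.005172 E, +0.004000 N).
Azimuth = atan2(E, N) = atan2(-0.005172, +0.004000) = 307.7° ≈ 308°.

308°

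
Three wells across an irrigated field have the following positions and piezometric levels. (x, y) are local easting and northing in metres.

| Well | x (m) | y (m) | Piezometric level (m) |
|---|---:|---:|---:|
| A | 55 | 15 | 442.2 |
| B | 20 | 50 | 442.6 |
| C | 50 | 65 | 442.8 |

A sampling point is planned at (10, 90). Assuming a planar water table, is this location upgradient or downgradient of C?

With h = a·x + b·y + c and A as origin, the differences give:
  (-35)·a + 35·b = +0.4
  (-5)·a + 50·b = +0.6
Eliminate b (×50 and ×35, subtract): -1575·a = -1.00 → a = ∂h/∂x = +0.0006349
Back-substitute: b = ∂h/∂y = +0.01206.
Head at (10, 90) = 442.2 + (+0.0006349)·(-45) + (+0.01206)·(75) = 443.08 m.
That is higher than the 442.8 m at C, so the point is upgradient.

upgradient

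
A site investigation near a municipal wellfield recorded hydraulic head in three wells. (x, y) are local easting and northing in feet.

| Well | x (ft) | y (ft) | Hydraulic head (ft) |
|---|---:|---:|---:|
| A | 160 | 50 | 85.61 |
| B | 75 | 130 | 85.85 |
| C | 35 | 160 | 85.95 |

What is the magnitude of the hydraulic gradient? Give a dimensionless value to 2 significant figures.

0.0021

Taking A as reference: B−A = (-85, 80, +0.24); C−A = (-125, 110, +0.34).
Solve a·Δx + b·Δy = Δh: det = (-85)·110 − (-125)·80 = 650.
∂h/∂x = [(+0.24)·110 − (+0.34)·80] / 650 = -0.001231
∂h/∂y = [(-85)·(+0.34) − (-125)·(+0.24)] / 650 = +0.001692
|∇h| = √(-0.001231² + 0.001692²) = 0.002092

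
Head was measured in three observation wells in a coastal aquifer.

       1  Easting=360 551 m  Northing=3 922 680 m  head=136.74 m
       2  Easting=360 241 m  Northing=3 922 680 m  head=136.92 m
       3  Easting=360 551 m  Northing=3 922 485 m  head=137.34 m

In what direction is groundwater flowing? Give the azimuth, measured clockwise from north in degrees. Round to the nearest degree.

∂h/∂x = (136.92 − 136.74) / (360241 − 360551) = -0.0005806
∂h/∂y = (137.34 − 136.74) / (3922485 − 3922680) = -0.003077
Flow direction (−∇h) has components (+0.0005806 E, +0.003077 N).
Azimuth = atan2(E, N) = atan2(+0.0005806, +0.003077) = 10.7° ≈ 011°.

011°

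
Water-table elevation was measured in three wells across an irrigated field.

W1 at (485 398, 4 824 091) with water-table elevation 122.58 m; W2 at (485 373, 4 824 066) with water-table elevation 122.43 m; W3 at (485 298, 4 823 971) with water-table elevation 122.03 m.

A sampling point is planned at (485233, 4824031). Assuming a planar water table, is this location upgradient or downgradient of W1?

Differences from W1: to W2 (Δx, Δy, Δh) = (-25, -25, -0.15); to W3 = (-100, -120, -0.55).
Determinant of the coordinate differences = (-25)·(-120) − (-100)·(-25) = 500.
∂h/∂x = [(-0.15)·(-120) − (-0.55)·(-25)] / 500 = +0.008500
∂h/∂y = [(-25)·(-0.55) − (-100)·(-0.15)] / 500 = -0.002500
Head at (485233, 4824031) = 122.58 + (+0.008500)·(-165) + (-0.002500)·(-60) = 121.33 m.
That is lower than the 122.58 m at W1, so the point is downgradient.

downgradient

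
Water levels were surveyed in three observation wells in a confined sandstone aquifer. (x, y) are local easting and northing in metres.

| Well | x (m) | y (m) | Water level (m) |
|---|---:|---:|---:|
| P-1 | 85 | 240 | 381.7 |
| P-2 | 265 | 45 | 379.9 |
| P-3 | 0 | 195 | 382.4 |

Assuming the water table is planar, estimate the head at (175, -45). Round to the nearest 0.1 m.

With h = a·x + b·y + c and P-1 as origin, the differences give:
  180·a + (-195)·b = -1.8
  (-85)·a + (-45)·b = +0.7
Eliminate b (×(-45) and ×(-195), subtract): -24675·a = 217.50 → a = ∂h/∂x = -0.008815
Back-substitute: b = ∂h/∂y = +0.001094.
h(175, -45) = 381.7 + (-0.008815)·(90) + (+0.001094)·(-285) = 381.7 -0.793 -0.312 = 380.595 m.

380.6 m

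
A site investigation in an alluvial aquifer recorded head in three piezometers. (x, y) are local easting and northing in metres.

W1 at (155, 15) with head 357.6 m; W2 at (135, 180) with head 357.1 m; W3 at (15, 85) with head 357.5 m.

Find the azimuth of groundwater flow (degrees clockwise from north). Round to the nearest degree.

With h = a·x + b·y + c and W1 as origin, the differences give:
  (-20)·a + 165·b = -0.5
  (-140)·a + 70·b = -0.1
Eliminate b (×70 and ×165, subtract): 21700·a = -18.50 → a = ∂h/∂x = -0.0008525
Back-substitute: b = ∂h/∂y = -0.003134.
Flow direction (−∇h) has components (+0.0008525 E, +0.003134 N).
Azimuth = atan2(E, N) = atan2(+0.0008525, +0.003134) = 15.2° ≈ 015°.

015°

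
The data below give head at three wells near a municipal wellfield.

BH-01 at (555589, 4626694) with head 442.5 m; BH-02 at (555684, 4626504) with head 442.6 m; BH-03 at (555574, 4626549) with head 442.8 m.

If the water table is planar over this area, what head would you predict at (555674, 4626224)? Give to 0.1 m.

Taking BH-01 as reference: BH-02−BH-01 = (95, -190, +0.1); BH-03−BH-01 = (-15, -145, +0.3).
Determinant of the coordinate differences = 95·(-145) − (-15)·(-190) = -16625.
∂h/∂x = [(+0.1)·(-145) − (+0.3)·(-190)] / -16625 = -0.002556
∂h/∂y = [95·(+0.3) − (-15)·(+0.1)] / -16625 = -0.001805
h(555674, 4626224) = 442.5 + (-0.002556)·(85) + (-0.001805)·(-470) = 442.5 -0.217 +0.848 = 443.131 m.

443.1 m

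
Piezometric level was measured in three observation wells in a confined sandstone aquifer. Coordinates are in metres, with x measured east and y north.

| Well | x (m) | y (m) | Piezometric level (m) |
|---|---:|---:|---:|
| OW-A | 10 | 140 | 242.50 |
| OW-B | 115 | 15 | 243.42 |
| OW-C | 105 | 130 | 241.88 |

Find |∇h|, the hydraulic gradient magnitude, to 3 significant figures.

Taking OW-A as reference: OW-B−OW-A = (105, -125, +0.92); OW-C−OW-A = (95, -10, -0.62).
Determinant of the coordinate differences = 105·(-10) − 95·(-125) = 10825.
∂h/∂x = [(+0.92)·(-10) − (-0.62)·(-125)] / 10825 = -0.008009
∂h/∂y = [105·(-0.62) − 95·(+0.92)] / 10825 = -0.01409
|∇h| = √(-0.008009² + -0.01409²) = 0.01621

0.0162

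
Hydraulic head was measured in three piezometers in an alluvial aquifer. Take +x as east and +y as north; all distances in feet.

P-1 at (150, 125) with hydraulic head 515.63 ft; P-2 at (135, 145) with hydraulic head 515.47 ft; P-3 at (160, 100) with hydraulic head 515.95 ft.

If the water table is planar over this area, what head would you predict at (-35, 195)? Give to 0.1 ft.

Three-point gradient (reference P-1): Δ to P-2 = (-15, 20, -0.16), Δ to P-3 = (10, -25, +0.32).
∂h/∂x = -0.01371, ∂h/∂y = -0.01829 (det = 175).
h(-35, 195) = 515.63 + (-0.01371)·(-185) + (-0.01829)·(70) = 515.63 +2.537 -1.280 = 516.887 ft.

516.9 ft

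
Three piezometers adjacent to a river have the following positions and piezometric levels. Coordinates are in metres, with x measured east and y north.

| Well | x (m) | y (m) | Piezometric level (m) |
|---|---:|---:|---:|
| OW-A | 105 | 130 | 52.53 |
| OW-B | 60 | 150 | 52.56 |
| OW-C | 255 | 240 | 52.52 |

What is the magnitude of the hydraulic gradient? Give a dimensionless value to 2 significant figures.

0.00067

With h = a·x + b·y + c and OW-A as origin, the differences give:
  (-45)·a + 20·b = +0.03
  150·a + 110·b = -0.01
Eliminate b (×110 and ×20, subtract): -7950·a = 3.500 → a = ∂h/∂x = -0.0004403
Back-substitute: b = ∂h/∂y = +0.0005094.
|∇h| = √(-0.0004403² + 0.0005094²) = 0.0006733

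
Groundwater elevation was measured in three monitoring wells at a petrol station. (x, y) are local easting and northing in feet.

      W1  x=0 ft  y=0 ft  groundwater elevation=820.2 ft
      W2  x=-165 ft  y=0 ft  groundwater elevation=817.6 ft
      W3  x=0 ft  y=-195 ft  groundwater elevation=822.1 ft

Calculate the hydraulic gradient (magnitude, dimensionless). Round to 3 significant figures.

0.0185

∂h/∂x = (817.6 − 820.2) / (-165 − 0) = +0.01576
∂h/∂y = (822.1 − 820.2) / (-195 − 0) = -0.009744
|∇h| = √(0.01576² + -0.009744²) = 0.01853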